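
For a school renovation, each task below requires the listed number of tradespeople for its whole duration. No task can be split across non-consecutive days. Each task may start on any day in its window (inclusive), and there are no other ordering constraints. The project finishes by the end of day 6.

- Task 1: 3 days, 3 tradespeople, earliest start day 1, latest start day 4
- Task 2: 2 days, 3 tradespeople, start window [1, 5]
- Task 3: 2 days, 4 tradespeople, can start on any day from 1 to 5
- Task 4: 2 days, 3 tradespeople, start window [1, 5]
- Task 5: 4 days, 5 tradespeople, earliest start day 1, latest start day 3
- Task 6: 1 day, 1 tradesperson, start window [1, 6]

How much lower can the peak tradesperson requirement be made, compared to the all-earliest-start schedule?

10

Early-start peak: d1:19  d2:18  d3:8  d4:5  d5:0  d6:0 ⇒ 19.
Leveled (Task 1@1, Task 2@1, Task 3@4, Task 4@1, Task 5@3, Task 6@3): d1:9  d2:9  d3:9  d4:9  d5:9  d6:5 ⇒ 9.
Reduction 19 − 9 = 10.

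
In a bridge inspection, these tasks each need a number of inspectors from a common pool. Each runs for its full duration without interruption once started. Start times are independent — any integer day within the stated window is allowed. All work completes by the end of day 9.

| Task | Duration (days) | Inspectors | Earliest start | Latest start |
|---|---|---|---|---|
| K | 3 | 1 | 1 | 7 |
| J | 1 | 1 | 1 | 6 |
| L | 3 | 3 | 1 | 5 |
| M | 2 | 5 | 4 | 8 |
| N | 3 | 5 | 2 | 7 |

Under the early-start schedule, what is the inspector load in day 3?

9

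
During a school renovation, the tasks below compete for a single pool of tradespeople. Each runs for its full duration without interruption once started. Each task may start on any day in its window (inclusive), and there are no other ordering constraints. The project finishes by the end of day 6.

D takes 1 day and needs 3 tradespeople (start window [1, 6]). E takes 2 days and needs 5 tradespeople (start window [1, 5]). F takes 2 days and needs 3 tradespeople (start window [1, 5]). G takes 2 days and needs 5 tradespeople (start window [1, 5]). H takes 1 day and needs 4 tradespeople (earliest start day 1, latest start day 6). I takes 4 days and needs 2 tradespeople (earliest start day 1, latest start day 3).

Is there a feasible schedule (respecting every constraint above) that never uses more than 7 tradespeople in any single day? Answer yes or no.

Schedule D@1, E@3, F@1, G@5, H@2, I@3: d1:6  d2:7  d3:7  d4:7  d5:7  d6:7 — peak 7 ≤ 7.

yes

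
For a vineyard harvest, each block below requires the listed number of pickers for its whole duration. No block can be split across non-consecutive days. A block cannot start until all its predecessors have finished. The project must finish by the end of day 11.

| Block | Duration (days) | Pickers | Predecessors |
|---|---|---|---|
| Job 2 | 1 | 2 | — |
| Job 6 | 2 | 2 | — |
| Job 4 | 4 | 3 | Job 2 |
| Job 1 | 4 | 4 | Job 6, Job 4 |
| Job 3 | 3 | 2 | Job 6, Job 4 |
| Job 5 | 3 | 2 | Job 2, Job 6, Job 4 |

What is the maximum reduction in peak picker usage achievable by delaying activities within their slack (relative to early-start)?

2

Early-start peak: d1:4  d2:5  d3:3  d4:3  d5:3  d6:8  d7:8  d8:8  d9:4  d10:0  d11:0 ⇒ 8.
Leveled (Job 2@1, Job 6@1, Job 4@2, Job 1@6, Job 3@6, Job 5@9): d1:4  d2:5  d3:3  d4:3  d5:3  d6:6  d7:6  d8:6  d9:6  d10:2  d11:2 ⇒ 6.
Reduction 8 − 6 = 2.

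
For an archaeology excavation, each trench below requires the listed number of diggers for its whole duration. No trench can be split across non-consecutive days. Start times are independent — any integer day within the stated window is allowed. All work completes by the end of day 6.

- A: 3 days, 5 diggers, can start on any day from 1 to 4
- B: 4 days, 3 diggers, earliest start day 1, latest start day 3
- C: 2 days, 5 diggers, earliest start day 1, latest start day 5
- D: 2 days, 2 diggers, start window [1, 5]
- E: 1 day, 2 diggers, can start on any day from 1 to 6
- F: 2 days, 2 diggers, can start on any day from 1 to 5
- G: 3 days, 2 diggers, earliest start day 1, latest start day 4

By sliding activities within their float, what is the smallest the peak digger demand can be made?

10

Early-start (A@1, B@1, C@1, D@1, E@1, F@1, G@1) gives peak 21: d1:21  d2:19  d3:10  d4:3  d5:0  d6:0.
Shift C→4, E→3, F→5, G→4.
Schedule A@1, B@1, C@4, D@1, E@3, F@5, G@4: d1:10  d2:10  d3:10  d4:10  d5:9  d6:4 — peak 10.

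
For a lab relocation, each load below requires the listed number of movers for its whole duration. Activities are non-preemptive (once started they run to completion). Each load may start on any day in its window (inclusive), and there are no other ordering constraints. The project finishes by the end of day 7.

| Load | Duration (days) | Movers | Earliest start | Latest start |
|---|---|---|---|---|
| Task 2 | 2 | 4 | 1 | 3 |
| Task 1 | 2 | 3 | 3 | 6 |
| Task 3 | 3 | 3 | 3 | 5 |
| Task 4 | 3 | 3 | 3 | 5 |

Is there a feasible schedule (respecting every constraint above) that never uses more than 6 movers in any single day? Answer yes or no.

Schedule Task 2@1, Task 1@3, Task 3@3, Task 4@5: d1:4  d2:4  d3:6  d4:6  d5:6  d6:3  d7:3 — peak 6 ≤ 6.

yes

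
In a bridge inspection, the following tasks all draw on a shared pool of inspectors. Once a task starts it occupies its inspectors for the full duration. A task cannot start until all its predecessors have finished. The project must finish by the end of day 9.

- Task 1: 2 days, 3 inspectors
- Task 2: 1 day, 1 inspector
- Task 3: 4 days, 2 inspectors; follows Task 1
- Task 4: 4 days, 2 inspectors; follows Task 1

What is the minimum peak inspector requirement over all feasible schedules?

4

Schedule Task 1@1, Task 2@1, Task 3@3, Task 4@3: d1:4  d2:3  d3:4  d4:4  d5:4  d6:4  d7:0  d8:0  d9:0 — peak 4.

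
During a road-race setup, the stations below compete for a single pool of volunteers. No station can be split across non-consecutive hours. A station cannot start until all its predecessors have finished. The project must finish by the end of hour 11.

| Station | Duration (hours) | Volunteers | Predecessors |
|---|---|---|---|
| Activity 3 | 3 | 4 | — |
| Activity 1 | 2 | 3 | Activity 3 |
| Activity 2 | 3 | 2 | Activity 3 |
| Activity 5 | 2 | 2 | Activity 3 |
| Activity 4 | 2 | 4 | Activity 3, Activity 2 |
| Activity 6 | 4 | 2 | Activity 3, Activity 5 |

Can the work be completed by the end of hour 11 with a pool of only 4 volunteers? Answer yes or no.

The minimum achievable peak is 5; 4 < 5, so no feasible schedule stays within the cap.

no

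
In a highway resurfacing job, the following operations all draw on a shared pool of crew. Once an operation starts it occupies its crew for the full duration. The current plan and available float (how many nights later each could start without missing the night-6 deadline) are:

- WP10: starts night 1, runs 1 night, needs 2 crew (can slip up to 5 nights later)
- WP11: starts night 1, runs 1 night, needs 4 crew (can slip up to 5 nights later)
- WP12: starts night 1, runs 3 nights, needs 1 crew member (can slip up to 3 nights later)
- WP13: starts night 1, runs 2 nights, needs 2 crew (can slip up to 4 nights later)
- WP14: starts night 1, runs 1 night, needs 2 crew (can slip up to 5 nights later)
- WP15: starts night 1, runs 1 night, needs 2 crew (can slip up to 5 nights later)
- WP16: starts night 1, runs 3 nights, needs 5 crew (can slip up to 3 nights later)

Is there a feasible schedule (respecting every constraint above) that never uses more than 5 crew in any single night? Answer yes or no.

no

Total crew member-nights = 32; over 6 nights the average is 32/6 > 5, so some night must exceed 5.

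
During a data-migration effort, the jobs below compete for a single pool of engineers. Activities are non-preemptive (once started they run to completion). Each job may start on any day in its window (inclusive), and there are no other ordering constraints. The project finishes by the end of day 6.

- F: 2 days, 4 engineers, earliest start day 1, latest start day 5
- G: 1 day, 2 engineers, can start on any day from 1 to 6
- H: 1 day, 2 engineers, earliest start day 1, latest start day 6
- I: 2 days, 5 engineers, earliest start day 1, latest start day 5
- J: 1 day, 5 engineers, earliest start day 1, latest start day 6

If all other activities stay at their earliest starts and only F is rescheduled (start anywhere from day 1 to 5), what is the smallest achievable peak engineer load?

14

F@1: d1:18  d2:9  d3:0  d4:0  d5:0  d6:0 → peak 18
F@2: d1:14  d2:9  d3:4  d4:0  d5:0  d6:0 → peak 14
F@3: d1:14  d2:5  d3:4  d4:4  d5:0  d6:0 → peak 14
F@4: d1:14  d2:5  d3:0  d4:4  d5:4  d6:0 → peak 14
F@5: d1:14  d2:5  d3:0  d4:0  d5:4  d6:4 → peak 14
Best is F@2, peak 14.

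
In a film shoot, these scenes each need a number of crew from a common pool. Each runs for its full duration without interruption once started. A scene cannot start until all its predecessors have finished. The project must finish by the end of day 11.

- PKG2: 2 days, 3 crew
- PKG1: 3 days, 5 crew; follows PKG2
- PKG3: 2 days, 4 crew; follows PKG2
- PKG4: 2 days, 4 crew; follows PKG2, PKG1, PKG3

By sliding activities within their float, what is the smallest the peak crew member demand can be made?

Early-start (PKG2@1, PKG1@3, PKG3@3, PKG4@6) gives peak 9: d1:3  d2:3  d3:9  d4:9  d5:5  d6:4  d7:4  d8:0  d9:0  d10:0  d11:0.
Shift PKG3→6, PKG4→8.
Schedule PKG2@1, PKG1@3, PKG3@6, PKG4@8: d1:3  d2:3  d3:5  d4:5  d5:5  d6:4  d7:4  d8:4  d9:4  d10:0  d11:0 — peak 5.

5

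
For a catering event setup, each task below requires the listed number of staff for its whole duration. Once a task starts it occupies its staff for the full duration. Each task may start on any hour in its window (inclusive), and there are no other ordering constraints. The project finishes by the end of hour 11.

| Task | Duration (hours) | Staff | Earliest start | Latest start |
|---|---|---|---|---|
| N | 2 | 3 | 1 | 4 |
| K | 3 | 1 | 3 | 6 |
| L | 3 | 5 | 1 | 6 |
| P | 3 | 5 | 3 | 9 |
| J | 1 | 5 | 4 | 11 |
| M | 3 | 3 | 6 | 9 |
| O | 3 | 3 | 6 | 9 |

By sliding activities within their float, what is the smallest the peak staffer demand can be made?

Early-start (N@1, K@3, L@1, P@3, J@4, M@6, O@6) gives peak 11: h1:8  h2:8  h3:11  h4:11  h5:6  h6:6  h7:6  h8:6  h9:0  h10:0  h11:0.
Shift P→4, J→7, O→8.
Schedule N@1, K@3, L@1, P@4, J@7, M@6, O@8: h1:8  h2:8  h3:6  h4:6  h5:6  h6:8  h7:8  h8:6  h9:3  h10:3  h11:0 — peak 8.

8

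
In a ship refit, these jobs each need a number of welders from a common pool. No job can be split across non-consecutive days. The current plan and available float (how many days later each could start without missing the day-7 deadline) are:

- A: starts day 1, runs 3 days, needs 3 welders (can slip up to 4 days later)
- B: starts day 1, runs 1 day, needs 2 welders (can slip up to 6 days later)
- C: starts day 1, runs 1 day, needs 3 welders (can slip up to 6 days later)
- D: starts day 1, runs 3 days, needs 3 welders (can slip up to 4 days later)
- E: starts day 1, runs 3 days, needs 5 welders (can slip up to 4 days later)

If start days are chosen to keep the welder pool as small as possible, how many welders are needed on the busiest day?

Early-start (A@1, B@1, C@1, D@1, E@1) gives peak 16: d1:16  d2:11  d3:11  d4:0  d5:0  d6:0  d7:0.
Shift C→4, D→2, E→5.
Schedule A@1, B@1, C@4, D@2, E@5: d1:5  d2:6  d3:6  d4:6  d5:5  d6:5  d7:5 — peak 6.
Total welder-days = 38 over 7 days ⇒ peak ≥ ⌈38/7⌉ = 6, so 6 is optimal.

6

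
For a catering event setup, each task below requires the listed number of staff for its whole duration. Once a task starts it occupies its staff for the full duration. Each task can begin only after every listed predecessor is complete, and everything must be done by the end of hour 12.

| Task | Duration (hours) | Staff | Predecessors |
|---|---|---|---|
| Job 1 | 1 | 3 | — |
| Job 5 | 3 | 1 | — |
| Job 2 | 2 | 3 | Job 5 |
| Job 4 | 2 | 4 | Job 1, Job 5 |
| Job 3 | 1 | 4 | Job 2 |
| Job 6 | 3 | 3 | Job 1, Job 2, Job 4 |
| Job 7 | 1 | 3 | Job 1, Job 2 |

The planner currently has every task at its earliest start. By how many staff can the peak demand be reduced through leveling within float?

6

Early-start peak: h1:4  h2:1  h3:1  h4:7  h5:7  h6:10  h7:3  h8:3  h9:0  h10:0  h11:0  h12:0 ⇒ 10.
Leveled (Job 1@1, Job 5@1, Job 2@4, Job 4@6, Job 3@8, Job 6@9, Job 7@12): h1:4  h2:1  h3:1  h4:3  h5:3  h6:4  h7:4  h8:4  h9:3  h10:3  h11:3  h12:3 ⇒ 4.
Reduction 10 − 4 = 6.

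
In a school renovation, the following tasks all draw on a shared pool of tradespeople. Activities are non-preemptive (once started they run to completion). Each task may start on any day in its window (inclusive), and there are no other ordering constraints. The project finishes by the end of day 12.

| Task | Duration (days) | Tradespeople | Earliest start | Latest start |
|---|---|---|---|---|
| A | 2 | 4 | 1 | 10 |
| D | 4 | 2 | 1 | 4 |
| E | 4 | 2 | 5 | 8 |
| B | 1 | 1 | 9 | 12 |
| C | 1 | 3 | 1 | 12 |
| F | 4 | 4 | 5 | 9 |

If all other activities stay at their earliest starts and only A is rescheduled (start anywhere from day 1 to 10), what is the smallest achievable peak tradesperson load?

6

A@1: d1:9  d2:6  d3:2  d4:2  d5:6  d6:6  d7:6  d8:6  d9:1  d10:0  d11:0  d12:0 → peak 9
A@2: d1:5  d2:6  d3:6  d4:2  d5:6  d6:6  d7:6  d8:6  d9:1  d10:0  d11:0  d12:0 → peak 6
A@3: d1:5  d2:2  d3:6  d4:6  d5:6  d6:6  d7:6  d8:6  d9:1  d10:0  d11:0  d12:0 → peak 6
A@4: d1:5  d2:2  d3:2  d4:6  d5:10  d6:6  d7:6  d8:6  d9:1  d10:0  d11:0  d12:0 → peak 10
A@5: d1:5  d2:2  d3:2  d4:2  d5:10  d6:10  d7:6  d8:6  d9:1  d10:0  d11:0  d12:0 → peak 10
A@6: d1:5  d2:2  d3:2  d4:2  d5:6  d6:10  d7:10  d8:6  d9:1  d10:0  d11:0  d12:0 → peak 10
A@7: d1:5  d2:2  d3:2  d4:2  d5:6  d6:6  d7:10  d8:10  d9:1  d10:0  d11:0  d12:0 → peak 10
A@8: d1:5  d2:2  d3:2  d4:2  d5:6  d6:6  d7:6  d8:10  d9:5  d10:0  d11:0  d12:0 → peak 10
A@9: d1:5  d2:2  d3:2  d4:2  d5:6  d6:6  d7:6  d8:6  d9:5  d10:4  d11:0  d12:0 → peak 6
A@10: d1:5  d2:2  d3:2  d4:2  d5:6  d6:6  d7:6  d8:6  d9:1  d10:4  d11:4  d12:0 → peak 6
Best is A@2, peak 6.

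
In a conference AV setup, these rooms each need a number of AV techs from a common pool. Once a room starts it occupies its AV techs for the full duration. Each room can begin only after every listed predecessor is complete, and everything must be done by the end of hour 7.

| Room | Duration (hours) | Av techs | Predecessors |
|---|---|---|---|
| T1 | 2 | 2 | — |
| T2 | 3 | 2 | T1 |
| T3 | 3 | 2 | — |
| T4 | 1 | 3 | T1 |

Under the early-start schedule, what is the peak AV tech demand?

7

Early-start schedule: T1@1, T2@3, T3@1, T4@3.
Load per hour: hour 1: 4, hour 2: 4, hour 3: 7, hour 4: 2, hour 5: 2, hour 6: 0, hour 7: 0.
Peak is 7.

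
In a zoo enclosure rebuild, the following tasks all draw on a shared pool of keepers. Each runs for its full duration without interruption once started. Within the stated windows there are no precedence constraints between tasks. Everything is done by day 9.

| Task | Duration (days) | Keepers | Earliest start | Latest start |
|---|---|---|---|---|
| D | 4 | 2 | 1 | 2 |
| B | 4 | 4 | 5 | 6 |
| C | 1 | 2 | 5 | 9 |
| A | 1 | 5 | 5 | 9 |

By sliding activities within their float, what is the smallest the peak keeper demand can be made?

6

Early-start (D@1, B@5, C@5, A@5) gives peak 11: d1:2  d2:2  d3:2  d4:2  d5:11  d6:4  d7:4  d8:4  d9:0.
Shift A→9.
Schedule D@1, B@5, C@5, A@9: d1:2  d2:2  d3:2  d4:2  d5:6  d6:4  d7:4  d8:4  d9:5 — peak 6.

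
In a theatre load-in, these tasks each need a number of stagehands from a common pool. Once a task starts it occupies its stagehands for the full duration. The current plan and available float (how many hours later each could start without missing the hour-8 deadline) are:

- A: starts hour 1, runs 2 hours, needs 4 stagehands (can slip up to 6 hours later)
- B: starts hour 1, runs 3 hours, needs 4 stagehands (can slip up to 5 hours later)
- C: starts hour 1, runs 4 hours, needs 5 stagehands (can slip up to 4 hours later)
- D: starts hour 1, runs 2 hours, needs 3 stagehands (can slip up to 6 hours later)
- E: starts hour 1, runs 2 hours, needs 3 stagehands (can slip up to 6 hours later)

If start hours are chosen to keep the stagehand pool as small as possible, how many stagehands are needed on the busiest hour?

8

Early-start (A@1, B@1, C@1, D@1, E@1) gives peak 19: h1:19  h2:19  h3:9  h4:5  h5:0  h6:0  h7:0  h8:0.
Shift C→4, D→3, E→5.
Schedule A@1, B@1, C@4, D@3, E@5: h1:8  h2:8  h3:7  h4:8  h5:8  h6:8  h7:5  h8:0 — peak 8.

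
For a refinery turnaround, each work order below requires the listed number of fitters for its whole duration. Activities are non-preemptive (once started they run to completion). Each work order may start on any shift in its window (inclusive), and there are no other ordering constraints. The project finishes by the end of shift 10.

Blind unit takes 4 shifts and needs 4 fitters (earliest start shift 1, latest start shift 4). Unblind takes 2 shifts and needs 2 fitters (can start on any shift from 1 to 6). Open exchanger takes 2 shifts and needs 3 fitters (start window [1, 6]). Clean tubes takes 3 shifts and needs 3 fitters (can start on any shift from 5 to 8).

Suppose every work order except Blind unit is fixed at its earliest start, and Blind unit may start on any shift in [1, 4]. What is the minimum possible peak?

7

Blind unit@1: s1:9  s2:9  s3:4  s4:4  s5:3  s6:3  s7:3  s8:0  s9:0  s10:0 → peak 9
Blind unit@2: s1:5  s2:9  s3:4  s4:4  s5:7  s6:3  s7:3  s8:0  s9:0  s10:0 → peak 9
Blind unit@3: s1:5  s2:5  s3:4  s4:4  s5:7  s6:7  s7:3  s8:0  s9:0  s10:0 → peak 7
Blind unit@4: s1:5  s2:5  s3:0  s4:4  s5:7  s6:7  s7:7  s8:0  s9:0  s10:0 → peak 7
Best is Blind unit@3, peak 7.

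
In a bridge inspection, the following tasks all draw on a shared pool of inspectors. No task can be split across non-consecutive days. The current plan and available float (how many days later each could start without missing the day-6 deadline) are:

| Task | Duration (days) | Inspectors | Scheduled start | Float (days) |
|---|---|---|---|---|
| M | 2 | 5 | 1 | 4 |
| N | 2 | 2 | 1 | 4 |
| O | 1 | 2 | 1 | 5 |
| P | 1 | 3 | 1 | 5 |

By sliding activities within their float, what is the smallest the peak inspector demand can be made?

5

Early-start (M@1, N@1, O@1, P@1) gives peak 12: d1:12  d2:7  d3:0  d4:0  d5:0  d6:0.
Shift N→3, O→3, P→4.
Schedule M@1, N@3, O@3, P@4: d1:5  d2:5  d3:4  d4:5  d5:0  d6:0 — peak 5.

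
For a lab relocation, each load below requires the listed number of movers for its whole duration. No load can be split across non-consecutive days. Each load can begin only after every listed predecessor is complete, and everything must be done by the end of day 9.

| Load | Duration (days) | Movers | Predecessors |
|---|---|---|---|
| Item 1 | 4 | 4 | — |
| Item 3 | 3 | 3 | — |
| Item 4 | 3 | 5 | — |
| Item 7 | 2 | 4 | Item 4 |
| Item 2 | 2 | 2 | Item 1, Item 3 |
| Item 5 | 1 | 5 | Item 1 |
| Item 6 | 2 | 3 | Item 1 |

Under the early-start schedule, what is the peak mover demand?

14

Early-start schedule: Item 1@1, Item 3@1, Item 4@1, Item 7@4, Item 2@5, Item 5@5, Item 6@5.
Load per day: day 1: 12, day 2: 12, day 3: 12, day 4: 8, day 5: 14, day 6: 5, day 7: 0, day 8: 0, day 9: 0.
Peak is 14.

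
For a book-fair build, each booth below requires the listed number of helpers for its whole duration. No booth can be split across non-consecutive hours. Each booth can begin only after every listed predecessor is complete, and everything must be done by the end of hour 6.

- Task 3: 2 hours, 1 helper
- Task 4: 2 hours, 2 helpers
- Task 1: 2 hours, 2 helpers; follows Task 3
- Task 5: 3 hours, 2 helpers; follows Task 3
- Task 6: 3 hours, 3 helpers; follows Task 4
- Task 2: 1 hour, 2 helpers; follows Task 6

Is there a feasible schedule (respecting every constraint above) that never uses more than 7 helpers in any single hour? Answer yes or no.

Schedule Task 3@1, Task 4@1, Task 1@3, Task 5@3, Task 6@3, Task 2@6: h1:3  h2:3  h3:7  h4:7  h5:5  h6:2 — peak 7 ≤ 7.

yes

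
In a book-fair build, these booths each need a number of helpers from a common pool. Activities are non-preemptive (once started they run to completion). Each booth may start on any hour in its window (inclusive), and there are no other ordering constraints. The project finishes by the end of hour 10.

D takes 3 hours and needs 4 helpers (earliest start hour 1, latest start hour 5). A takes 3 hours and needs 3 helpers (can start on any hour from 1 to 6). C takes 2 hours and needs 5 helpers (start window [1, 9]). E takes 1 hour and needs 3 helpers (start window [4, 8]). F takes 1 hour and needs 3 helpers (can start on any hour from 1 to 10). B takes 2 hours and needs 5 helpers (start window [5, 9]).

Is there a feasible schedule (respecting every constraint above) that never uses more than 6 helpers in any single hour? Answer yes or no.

yes

Schedule D@1, A@4, C@7, E@4, F@5, B@9: h1:4  h2:4  h3:4  h4:6  h5:6  h6:3  h7:5  h8:5  h9:5  h10:5 — peak 6 ≤ 6.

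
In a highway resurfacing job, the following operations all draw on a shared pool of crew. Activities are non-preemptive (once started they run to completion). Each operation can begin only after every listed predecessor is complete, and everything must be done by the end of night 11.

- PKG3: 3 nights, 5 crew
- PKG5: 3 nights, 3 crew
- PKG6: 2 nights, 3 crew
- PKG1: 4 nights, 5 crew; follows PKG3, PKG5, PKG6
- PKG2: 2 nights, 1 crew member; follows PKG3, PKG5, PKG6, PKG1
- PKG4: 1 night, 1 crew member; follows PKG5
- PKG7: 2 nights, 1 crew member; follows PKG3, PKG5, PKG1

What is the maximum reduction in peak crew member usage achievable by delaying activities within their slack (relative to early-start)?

3

Early-start peak: n1:11  n2:11  n3:8  n4:6  n5:5  n6:5  n7:5  n8:2  n9:2  n10:0  n11:0 ⇒ 11.
Leveled (PKG3@1, PKG5@1, PKG6@4, PKG1@6, PKG2@10, PKG4@4, PKG7@10): n1:8  n2:8  n3:8  n4:4  n5:3  n6:5  n7:5  n8:5  n9:5  n10:2  n11:2 ⇒ 8.
Reduction 11 − 8 = 3.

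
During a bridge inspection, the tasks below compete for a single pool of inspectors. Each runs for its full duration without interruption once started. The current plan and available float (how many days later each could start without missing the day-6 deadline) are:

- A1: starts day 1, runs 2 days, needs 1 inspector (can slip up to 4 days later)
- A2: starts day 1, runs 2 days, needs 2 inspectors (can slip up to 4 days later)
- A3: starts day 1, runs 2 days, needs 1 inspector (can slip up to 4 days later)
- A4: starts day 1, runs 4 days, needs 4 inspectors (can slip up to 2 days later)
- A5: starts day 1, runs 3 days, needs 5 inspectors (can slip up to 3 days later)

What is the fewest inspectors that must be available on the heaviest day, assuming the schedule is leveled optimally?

9

Early-start (A1@1, A2@1, A3@1, A4@1, A5@1) gives peak 13: d1:13  d2:13  d3:9  d4:4  d5:0  d6:0.
Shift A5→3.
Schedule A1@1, A2@1, A3@1, A4@1, A5@3: d1:8  d2:8  d3:9  d4:9  d5:5  d6:0 — peak 9.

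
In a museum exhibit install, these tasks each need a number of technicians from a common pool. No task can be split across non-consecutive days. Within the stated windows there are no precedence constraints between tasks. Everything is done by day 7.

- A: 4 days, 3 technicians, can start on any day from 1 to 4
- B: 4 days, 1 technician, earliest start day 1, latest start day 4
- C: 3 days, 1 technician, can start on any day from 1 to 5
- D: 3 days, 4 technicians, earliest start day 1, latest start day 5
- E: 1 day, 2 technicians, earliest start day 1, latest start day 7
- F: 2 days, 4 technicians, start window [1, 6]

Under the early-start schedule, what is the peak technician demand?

15

Early-start schedule: A@1, B@1, C@1, D@1, E@1, F@1.
Load per day: day 1: 15, day 2: 13, day 3: 9, day 4: 4, day 5: 0, day 6: 0, day 7: 0.
Peak is 15.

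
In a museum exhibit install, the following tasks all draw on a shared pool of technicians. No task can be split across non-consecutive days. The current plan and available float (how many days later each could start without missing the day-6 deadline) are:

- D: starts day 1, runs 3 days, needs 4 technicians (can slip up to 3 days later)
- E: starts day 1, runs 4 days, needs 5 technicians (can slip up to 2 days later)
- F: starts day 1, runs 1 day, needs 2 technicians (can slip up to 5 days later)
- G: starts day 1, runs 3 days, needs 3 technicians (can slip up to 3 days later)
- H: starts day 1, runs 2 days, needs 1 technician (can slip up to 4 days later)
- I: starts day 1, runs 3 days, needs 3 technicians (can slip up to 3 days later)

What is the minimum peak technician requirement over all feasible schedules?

Early-start (D@1, E@1, F@1, G@1, H@1, I@1) gives peak 18: d1:18  d2:16  d3:15  d4:5  d5:0  d6:0.
Shift G→4, H→2, I→4.
Schedule D@1, E@1, F@1, G@4, H@2, I@4: d1:11  d2:10  d3:10  d4:11  d5:6  d6:6 — peak 11.

11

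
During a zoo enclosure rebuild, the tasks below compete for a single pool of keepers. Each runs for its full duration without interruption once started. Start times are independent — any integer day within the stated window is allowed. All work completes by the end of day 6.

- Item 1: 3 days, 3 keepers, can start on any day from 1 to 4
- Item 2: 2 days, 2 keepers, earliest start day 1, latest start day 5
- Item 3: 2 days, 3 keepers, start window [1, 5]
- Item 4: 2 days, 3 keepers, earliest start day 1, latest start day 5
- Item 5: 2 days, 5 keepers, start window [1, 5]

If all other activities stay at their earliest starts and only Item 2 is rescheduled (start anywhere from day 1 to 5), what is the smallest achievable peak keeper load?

14

Item 2@1: d1:16  d2:16  d3:3  d4:0  d5:0  d6:0 → peak 16
Item 2@2: d1:14  d2:16  d3:5  d4:0  d5:0  d6:0 → peak 16
Item 2@3: d1:14  d2:14  d3:5  d4:2  d5:0  d6:0 → peak 14
Item 2@4: d1:14  d2:14  d3:3  d4:2  d5:2  d6:0 → peak 14
Item 2@5: d1:14  d2:14  d3:3  d4:0  d5:2  d6:2 → peak 14
Best is Item 2@3, peak 14.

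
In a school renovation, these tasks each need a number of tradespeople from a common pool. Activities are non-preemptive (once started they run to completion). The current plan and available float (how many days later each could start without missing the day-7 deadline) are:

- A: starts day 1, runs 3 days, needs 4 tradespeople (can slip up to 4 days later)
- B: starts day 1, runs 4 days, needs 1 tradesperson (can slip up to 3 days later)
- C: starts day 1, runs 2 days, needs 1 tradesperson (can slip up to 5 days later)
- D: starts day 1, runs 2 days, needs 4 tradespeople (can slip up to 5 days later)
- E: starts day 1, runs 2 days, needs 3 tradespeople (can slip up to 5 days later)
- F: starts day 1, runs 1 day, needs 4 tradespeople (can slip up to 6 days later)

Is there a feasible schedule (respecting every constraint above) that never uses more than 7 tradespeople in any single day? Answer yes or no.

Schedule A@1, B@1, C@1, D@4, E@5, F@6: d1:6  d2:6  d3:5  d4:5  d5:7  d6:7  d7:0 — peak 7 ≤ 7.

yes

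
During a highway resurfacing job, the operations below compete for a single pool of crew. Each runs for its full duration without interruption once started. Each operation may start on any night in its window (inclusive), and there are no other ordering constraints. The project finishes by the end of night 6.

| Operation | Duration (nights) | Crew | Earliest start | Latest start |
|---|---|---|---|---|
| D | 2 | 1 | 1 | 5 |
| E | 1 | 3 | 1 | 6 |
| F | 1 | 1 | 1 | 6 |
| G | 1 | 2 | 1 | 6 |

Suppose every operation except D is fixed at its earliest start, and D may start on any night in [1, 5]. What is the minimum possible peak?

6

D@1: n1:7  n2:1  n3:0  n4:0  n5:0  n6:0 → peak 7
D@2: n1:6  n2:1  n3:1  n4:0  n5:0  n6:0 → peak 6
D@3: n1:6  n2:0  n3:1  n4:1  n5:0  n6:0 → peak 6
D@4: n1:6  n2:0  n3:0  n4:1  n5:1  n6:0 → peak 6
D@5: n1:6  n2:0  n3:0  n4:0  n5:1  n6:1 → peak 6
Best is D@2, peak 6.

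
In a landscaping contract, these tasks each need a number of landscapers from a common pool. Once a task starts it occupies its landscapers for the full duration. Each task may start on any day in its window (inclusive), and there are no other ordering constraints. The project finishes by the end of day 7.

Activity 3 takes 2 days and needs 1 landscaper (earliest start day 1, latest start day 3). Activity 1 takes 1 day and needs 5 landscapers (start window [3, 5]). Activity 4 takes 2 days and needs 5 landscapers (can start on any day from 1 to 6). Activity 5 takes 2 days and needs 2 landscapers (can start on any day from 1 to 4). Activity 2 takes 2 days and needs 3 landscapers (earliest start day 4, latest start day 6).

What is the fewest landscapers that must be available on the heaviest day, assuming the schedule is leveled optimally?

5

Early-start (Activity 3@1, Activity 1@3, Activity 4@1, Activity 5@1, Activity 2@4) gives peak 8: d1:8  d2:8  d3:5  d4:3  d5:3  d6:0  d7:0.
Shift Activity 4→4, Activity 2→6.
Schedule Activity 3@1, Activity 1@3, Activity 4@4, Activity 5@1, Activity 2@6: d1:3  d2:3  d3:5  d4:5  d5:5  d6:3  d7:3 — peak 5.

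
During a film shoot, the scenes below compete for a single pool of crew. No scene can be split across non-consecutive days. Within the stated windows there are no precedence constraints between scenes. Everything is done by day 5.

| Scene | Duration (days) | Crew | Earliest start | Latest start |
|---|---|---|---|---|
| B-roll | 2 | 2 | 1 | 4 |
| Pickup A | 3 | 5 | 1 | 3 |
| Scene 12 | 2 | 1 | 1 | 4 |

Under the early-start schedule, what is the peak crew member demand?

8

Early-start schedule: B-roll@1, Pickup A@1, Scene 12@1.
Load per day: day 1: 8, day 2: 8, day 3: 5, day 4: 0, day 5: 0.
Peak is 8.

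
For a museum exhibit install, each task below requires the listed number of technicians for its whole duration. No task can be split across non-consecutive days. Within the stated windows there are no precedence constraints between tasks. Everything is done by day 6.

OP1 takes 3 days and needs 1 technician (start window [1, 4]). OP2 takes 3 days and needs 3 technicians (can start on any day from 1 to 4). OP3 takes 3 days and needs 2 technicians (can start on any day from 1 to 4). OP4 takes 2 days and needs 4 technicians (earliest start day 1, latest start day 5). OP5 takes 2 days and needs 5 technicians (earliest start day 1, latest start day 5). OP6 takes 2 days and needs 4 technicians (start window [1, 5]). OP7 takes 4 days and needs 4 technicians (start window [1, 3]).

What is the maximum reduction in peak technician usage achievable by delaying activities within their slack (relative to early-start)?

Early-start peak: d1:23  d2:23  d3:10  d4:4  d5:0  d6:0 ⇒ 23.
Leveled (OP1@1, OP2@4, OP3@1, OP4@1, OP5@5, OP6@3, OP7@1): d1:11  d2:11  d3:11  d4:11  d5:8  d6:8 ⇒ 11.
Reduction 23 − 11 = 12.

12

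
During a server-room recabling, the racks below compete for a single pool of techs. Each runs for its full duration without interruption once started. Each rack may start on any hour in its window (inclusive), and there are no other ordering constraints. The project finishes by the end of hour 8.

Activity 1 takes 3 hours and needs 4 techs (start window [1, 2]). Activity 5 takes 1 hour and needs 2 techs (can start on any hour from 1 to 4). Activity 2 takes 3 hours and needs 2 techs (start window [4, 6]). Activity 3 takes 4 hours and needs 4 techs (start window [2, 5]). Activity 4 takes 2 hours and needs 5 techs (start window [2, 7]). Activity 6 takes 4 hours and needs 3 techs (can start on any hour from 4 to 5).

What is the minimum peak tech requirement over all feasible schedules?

Early-start (Activity 1@1, Activity 5@1, Activity 2@4, Activity 3@2, Activity 4@2, Activity 6@4) gives peak 13: h1:6  h2:13  h3:13  h4:9  h5:9  h6:5  h7:3  h8:0.
Shift Activity 4→7.
Schedule Activity 1@1, Activity 5@1, Activity 2@4, Activity 3@2, Activity 4@7, Activity 6@4: h1:6  h2:8  h3:8  h4:9  h5:9  h6:5  h7:8  h8:5 — peak 9.

9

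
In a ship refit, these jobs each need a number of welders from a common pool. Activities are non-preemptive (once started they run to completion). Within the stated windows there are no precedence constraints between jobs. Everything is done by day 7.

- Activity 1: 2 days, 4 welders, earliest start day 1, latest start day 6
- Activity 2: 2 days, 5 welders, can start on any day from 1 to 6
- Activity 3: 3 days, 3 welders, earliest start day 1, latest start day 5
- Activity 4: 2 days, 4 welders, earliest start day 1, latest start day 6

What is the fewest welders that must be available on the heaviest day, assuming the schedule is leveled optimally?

7

Early-start (Activity 1@1, Activity 2@1, Activity 3@1, Activity 4@1) gives peak 16: d1:16  d2:16  d3:3  d4:0  d5:0  d6:0  d7:0.
Shift Activity 2→3, Activity 3→5, Activity 4→5.
Schedule Activity 1@1, Activity 2@3, Activity 3@5, Activity 4@5: d1:4  d2:4  d3:5  d4:5  d5:7  d6:7  d7:3 — peak 7.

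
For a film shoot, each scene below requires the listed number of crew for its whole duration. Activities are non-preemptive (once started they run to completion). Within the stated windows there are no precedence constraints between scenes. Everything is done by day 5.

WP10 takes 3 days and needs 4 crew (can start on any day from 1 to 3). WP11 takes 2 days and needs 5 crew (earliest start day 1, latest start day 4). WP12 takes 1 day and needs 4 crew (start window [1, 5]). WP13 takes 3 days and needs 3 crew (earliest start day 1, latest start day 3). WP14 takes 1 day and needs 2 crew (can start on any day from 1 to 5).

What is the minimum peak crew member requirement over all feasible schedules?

Early-start (WP10@1, WP11@1, WP12@1, WP13@1, WP14@1) gives peak 18: d1:18  d2:12  d3:7  d4:0  d5:0.
Shift WP11→4, WP13→2, WP14→5.
Schedule WP10@1, WP11@4, WP12@1, WP13@2, WP14@5: d1:8  d2:7  d3:7  d4:8  d5:7 — peak 8.
Total crew member-days = 37 over 5 days ⇒ peak ≥ ⌈37/5⌉ = 8, so 8 is optimal.

8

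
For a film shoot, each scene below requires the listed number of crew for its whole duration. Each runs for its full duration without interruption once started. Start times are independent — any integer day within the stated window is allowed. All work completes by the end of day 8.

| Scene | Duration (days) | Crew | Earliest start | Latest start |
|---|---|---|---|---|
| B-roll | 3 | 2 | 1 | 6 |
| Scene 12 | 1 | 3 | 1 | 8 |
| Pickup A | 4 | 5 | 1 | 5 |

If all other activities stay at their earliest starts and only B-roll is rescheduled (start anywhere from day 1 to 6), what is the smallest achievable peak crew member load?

B-roll@1: d1:10  d2:7  d3:7  d4:5  d5:0  d6:0  d7:0  d8:0 → peak 10
B-roll@2: d1:8  d2:7  d3:7  d4:7  d5:0  d6:0  d7:0  d8:0 → peak 8
B-roll@3: d1:8  d2:5  d3:7  d4:7  d5:2  d6:0  d7:0  d8:0 → peak 8
B-roll@4: d1:8  d2:5  d3:5  d4:7  d5:2  d6:2  d7:0  d8:0 → peak 8
B-roll@5: d1:8  d2:5  d3:5  d4:5  d5:2  d6:2  d7:2  d8:0 → peak 8
B-roll@6: d1:8  d2:5  d3:5  d4:5  d5:0  d6:2  d7:2  d8:2 → peak 8
Best is B-roll@2, peak 8.

8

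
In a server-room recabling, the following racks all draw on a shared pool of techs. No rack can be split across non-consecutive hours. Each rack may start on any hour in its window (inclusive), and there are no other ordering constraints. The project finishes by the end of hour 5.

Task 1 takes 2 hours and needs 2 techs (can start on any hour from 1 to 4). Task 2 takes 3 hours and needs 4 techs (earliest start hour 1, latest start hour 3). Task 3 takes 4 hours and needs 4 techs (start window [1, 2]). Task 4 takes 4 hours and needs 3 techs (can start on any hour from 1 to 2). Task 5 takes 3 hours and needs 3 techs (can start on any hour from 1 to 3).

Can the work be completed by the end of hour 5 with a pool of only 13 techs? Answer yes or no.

no

The minimum achievable peak is 14; 13 < 14, so no feasible schedule stays within the cap.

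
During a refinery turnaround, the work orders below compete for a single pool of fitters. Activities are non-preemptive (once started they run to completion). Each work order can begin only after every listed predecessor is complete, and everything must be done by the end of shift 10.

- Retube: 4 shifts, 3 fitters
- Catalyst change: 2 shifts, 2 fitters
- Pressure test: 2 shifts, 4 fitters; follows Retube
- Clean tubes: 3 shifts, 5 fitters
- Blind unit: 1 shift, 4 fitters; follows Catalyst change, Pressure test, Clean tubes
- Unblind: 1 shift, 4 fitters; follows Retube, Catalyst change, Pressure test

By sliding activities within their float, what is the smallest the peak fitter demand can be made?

8

Early-start (Retube@1, Catalyst change@1, Pressure test@5, Clean tubes@1, Blind unit@7, Unblind@7) gives peak 10: s1:10  s2:10  s3:8  s4:3  s5:4  s6:4  s7:8  s8:0  s9:0  s10:0.
Shift Clean tubes→7, Blind unit→10, Unblind→10.
Schedule Retube@1, Catalyst change@1, Pressure test@5, Clean tubes@7, Blind unit@10, Unblind@10: s1:5  s2:5  s3:3  s4:3  s5:4  s6:4  s7:5  s8:5  s9:5  s10:8 — peak 8.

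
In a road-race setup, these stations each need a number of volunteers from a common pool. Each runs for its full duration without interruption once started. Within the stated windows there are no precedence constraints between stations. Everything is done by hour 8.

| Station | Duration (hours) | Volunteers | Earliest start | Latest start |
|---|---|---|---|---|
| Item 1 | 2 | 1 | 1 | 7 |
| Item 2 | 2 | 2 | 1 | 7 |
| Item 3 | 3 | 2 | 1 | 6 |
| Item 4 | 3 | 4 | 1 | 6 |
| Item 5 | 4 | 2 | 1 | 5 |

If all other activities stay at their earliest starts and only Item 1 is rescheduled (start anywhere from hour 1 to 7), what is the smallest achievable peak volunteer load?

10

Item 1@1: h1:11  h2:11  h3:8  h4:2  h5:0  h6:0  h7:0  h8:0 → peak 11
Item 1@2: h1:10  h2:11  h3:9  h4:2  h5:0  h6:0  h7:0  h8:0 → peak 11
Item 1@3: h1:10  h2:10  h3:9  h4:3  h5:0  h6:0  h7:0  h8:0 → peak 10
Item 1@4: h1:10  h2:10  h3:8  h4:3  h5:1  h6:0  h7:0  h8:0 → peak 10
Item 1@5: h1:10  h2:10  h3:8  h4:2  h5:1  h6:1  h7:0  h8:0 → peak 10
Item 1@6: h1:10  h2:10  h3:8  h4:2  h5:0  h6:1  h7:1  h8:0 → peak 10
Item 1@7: h1:10  h2:10  h3:8  h4:2  h5:0  h6:0  h7:1  h8:1 → peak 10
Best is Item 1@3, peak 10.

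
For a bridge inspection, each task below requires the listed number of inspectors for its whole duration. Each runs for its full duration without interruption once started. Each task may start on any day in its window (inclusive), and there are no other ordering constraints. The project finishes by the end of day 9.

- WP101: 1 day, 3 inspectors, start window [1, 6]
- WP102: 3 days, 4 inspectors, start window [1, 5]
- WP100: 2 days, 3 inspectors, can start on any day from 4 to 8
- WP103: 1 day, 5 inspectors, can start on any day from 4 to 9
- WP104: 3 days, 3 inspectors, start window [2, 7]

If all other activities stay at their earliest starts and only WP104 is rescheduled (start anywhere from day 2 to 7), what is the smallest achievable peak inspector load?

8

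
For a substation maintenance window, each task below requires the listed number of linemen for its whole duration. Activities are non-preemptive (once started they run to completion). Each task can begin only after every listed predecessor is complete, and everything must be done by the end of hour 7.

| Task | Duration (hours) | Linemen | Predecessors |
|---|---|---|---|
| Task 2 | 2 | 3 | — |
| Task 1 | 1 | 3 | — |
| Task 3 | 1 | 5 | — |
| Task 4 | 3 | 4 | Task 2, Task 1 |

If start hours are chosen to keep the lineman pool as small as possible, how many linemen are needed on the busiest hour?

5

Early-start (Task 2@1, Task 1@1, Task 3@1, Task 4@3) gives peak 11: h1:11  h2:3  h3:4  h4:4  h5:4  h6:0  h7:0.
Shift Task 1→3, Task 3→4, Task 4→5.
Schedule Task 2@1, Task 1@3, Task 3@4, Task 4@5: h1:3  h2:3  h3:3  h4:5  h5:4  h6:4  h7:4 — peak 5.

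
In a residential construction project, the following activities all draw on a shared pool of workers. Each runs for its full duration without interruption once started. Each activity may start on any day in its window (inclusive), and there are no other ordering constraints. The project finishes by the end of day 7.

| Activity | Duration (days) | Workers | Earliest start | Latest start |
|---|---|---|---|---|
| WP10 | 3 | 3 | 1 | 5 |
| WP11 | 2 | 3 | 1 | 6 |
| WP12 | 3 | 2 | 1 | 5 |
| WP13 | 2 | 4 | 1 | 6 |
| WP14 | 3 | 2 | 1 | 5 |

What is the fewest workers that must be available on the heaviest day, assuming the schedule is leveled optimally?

Early-start (WP10@1, WP11@1, WP12@1, WP13@1, WP14@1) gives peak 14: d1:14  d2:14  d3:7  d4:0  d5:0  d6:0  d7:0.
Shift WP12→3, WP13→6, WP14→4.
Schedule WP10@1, WP11@1, WP12@3, WP13@6, WP14@4: d1:6  d2:6  d3:5  d4:4  d5:4  d6:6  d7:4 — peak 6.

6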